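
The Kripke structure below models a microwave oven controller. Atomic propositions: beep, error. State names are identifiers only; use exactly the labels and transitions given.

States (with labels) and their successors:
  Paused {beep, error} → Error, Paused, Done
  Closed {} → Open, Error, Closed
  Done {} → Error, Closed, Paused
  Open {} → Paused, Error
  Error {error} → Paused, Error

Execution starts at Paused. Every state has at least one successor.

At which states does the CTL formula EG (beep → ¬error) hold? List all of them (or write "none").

States satisfying beep → ¬error: {Closed, Done, Open, Error}.
States satisfying EG (beep → ¬error): {Closed, Done, Open, Error}.

{Closed, Done, Open, Error}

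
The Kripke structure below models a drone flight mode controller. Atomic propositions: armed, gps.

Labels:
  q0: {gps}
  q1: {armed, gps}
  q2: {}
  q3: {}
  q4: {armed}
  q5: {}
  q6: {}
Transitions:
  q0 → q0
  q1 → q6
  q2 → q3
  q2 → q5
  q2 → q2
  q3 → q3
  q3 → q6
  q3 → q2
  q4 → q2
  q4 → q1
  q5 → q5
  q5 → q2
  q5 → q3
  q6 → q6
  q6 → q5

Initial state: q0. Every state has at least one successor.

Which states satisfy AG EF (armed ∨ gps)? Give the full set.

{q0}

States satisfying EF (armed ∨ gps): {q0, q1, q4}.
States satisfying AG EF (armed ∨ gps): {q0}.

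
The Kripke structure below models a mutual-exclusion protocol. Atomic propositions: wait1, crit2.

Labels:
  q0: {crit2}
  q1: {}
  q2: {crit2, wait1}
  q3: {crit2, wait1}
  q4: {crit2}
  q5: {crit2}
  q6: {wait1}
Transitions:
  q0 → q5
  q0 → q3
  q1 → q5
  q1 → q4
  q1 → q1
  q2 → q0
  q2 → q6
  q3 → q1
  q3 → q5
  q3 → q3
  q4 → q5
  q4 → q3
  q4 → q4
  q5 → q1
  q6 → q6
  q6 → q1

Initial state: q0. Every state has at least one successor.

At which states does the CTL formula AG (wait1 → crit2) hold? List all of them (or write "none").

States satisfying wait1 → crit2: {q0, q1, q2, q3, q4, q5}.
States satisfying AG (wait1 → crit2): {q0, q1, q3, q4, q5}.

{q0, q1, q3, q4, q5}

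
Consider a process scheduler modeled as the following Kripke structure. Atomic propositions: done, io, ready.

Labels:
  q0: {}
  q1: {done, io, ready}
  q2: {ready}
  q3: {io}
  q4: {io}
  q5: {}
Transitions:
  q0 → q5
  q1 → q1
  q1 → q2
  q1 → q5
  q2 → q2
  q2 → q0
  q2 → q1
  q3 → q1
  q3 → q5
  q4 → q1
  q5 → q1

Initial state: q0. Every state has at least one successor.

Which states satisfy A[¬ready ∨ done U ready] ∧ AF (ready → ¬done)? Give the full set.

{q0, q2, q3, q4, q5}

States satisfying ¬ready ∨ done: {q0, q1, q3, q4, q5}.
States satisfying ready: {q1, q2}.
States satisfying A[¬ready ∨ done U ready]: {q0, q1, q2, q3, q4, q5}.
States satisfying ready → ¬done: {q0, q2, q3, q4, q5}.
States satisfying AF (ready → ¬done): {q0, q2, q3, q4, q5}.
States satisfying A[¬ready ∨ done U ready] ∧ AF (ready → ¬done): {q0, q2, q3, q4, q5}.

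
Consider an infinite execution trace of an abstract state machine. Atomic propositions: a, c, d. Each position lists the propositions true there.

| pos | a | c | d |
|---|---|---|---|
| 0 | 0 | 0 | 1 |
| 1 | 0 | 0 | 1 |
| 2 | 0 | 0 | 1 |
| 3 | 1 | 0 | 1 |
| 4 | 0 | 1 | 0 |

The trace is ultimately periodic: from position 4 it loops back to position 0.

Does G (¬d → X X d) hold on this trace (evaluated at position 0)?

¬d → X X d holds at every position 0..4, and those are all positions ever visited, so G (¬d → X X d) holds.
Positions where ¬d holds: 4.
Check X X d at each: 4→ok.

Satisfied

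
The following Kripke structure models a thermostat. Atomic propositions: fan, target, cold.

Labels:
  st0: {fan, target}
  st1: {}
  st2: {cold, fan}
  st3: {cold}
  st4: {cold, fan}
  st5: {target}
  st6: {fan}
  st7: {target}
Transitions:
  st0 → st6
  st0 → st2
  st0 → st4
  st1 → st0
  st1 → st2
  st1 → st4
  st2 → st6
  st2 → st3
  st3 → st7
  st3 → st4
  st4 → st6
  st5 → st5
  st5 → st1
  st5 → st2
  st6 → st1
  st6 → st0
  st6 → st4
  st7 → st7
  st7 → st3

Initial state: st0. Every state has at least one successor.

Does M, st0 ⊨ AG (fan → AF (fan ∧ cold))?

States satisfying fan → AF (fan ∧ cold): {st1, st2, st3, st4, st5, st7}.
States satisfying AG (fan → AF (fan ∧ cold)): ∅.
st0 is reachable from st0 and violates fan → AF (fan ∧ cold), so AG fails at st0.
st0 ∉ Sat(AG (fan → AF (fan ∧ cold))).

No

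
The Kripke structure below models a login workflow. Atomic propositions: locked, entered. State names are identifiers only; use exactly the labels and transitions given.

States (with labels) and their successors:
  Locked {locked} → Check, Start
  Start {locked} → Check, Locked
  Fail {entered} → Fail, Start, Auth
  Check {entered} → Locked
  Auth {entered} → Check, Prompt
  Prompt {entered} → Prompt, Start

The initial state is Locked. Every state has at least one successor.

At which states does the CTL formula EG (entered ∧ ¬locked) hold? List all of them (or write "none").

States satisfying entered ∧ ¬locked: {Fail, Check, Auth, Prompt}.
States satisfying EG (entered ∧ ¬locked): {Fail, Auth, Prompt}.

{Fail, Auth, Prompt}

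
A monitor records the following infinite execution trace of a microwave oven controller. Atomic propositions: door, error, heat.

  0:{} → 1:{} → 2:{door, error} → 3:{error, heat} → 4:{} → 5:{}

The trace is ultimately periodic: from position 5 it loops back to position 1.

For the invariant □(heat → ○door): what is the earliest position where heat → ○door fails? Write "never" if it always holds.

Check heat → ○door at each position in order: 0 ✓, 1 ✓, 2 ✓.
At position 3 the labels are {error, heat} and the next position 4 has {}, so heat → ○door is false there. This is the first violation.

3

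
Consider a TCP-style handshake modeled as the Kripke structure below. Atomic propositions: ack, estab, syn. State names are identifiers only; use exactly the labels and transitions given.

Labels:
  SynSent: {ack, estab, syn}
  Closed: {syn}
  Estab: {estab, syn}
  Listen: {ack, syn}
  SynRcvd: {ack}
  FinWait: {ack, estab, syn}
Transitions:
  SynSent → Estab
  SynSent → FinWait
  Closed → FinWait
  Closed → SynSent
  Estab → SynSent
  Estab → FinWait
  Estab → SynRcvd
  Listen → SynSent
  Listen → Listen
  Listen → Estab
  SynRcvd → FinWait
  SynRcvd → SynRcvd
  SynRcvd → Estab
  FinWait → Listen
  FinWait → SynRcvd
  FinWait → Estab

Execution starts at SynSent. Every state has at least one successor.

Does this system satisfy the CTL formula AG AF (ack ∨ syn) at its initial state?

States satisfying AF (ack ∨ syn): {SynSent, Closed, Estab, Listen, SynRcvd, FinWait}.
States satisfying AG AF (ack ∨ syn): {SynSent, Closed, Estab, Listen, SynRcvd, FinWait}.
Every state reachable from SynSent satisfies AF (ack ∨ syn).
SynSent ∈ Sat(AG AF (ack ∨ syn)).

Yes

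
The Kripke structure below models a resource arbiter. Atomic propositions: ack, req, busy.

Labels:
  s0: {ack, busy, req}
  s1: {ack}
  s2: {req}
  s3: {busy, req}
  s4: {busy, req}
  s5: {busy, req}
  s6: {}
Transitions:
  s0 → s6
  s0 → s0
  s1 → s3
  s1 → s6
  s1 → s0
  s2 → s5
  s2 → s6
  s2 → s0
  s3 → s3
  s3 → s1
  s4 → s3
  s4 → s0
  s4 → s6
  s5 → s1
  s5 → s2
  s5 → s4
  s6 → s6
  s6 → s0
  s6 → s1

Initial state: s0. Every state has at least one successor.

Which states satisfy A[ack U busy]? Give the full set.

{s0, s3, s4, s5}

States satisfying ack: {s0, s1}.
States satisfying busy: {s0, s3, s4, s5}.
States satisfying A[ack U busy]: {s0, s3, s4, s5}.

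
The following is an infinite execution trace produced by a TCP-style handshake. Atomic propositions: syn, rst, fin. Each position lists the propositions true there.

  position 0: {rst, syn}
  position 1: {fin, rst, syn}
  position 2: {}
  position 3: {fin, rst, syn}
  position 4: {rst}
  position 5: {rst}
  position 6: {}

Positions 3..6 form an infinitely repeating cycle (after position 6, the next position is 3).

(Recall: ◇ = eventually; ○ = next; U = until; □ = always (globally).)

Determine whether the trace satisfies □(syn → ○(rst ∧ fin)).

syn → ○(rst ∧ fin) must hold at every position from 0 onward. It fails at position 1, so □(syn → ○(rst ∧ fin)) is false.
Positions where syn holds: 0, 1, 3.
Check ○(rst ∧ fin) at each: 0→ok, 1→fails, 3→fails.

No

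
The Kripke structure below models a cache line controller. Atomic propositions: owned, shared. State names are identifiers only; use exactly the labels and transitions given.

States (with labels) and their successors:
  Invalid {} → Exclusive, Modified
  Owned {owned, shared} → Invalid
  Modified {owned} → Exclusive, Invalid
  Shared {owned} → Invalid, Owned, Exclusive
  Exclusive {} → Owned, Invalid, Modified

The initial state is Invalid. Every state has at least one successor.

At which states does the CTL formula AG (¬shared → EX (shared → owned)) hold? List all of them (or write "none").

States satisfying ¬shared → EX (shared → owned): {Invalid, Owned, Modified, Shared, Exclusive}.
States satisfying AG (¬shared → EX (shared → owned)): {Invalid, Owned, Modified, Shared, Exclusive}.

{Invalid, Owned, Modified, Shared, Exclusive}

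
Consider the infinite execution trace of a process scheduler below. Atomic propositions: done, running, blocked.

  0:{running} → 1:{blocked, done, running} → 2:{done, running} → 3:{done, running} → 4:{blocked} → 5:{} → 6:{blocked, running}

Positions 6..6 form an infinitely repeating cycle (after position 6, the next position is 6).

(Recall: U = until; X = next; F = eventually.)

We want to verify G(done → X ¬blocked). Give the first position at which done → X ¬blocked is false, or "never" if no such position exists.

3

Check done → X ¬blocked at each position in order: 0 ✓, 1 ✓, 2 ✓.
At position 3 the labels are {done, running} and the next position 4 has {blocked}, so done → X ¬blocked is false there. This is the first violation.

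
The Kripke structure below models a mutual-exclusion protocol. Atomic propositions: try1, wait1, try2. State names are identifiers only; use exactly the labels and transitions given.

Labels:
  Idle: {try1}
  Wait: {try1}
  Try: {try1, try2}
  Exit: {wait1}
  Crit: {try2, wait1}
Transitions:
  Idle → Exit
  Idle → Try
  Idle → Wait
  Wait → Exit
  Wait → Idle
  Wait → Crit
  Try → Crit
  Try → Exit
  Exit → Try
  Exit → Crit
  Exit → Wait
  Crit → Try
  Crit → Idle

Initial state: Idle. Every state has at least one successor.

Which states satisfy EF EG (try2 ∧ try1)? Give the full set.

none

States satisfying EG (try2 ∧ try1): ∅.
States satisfying EF EG (try2 ∧ try1): ∅.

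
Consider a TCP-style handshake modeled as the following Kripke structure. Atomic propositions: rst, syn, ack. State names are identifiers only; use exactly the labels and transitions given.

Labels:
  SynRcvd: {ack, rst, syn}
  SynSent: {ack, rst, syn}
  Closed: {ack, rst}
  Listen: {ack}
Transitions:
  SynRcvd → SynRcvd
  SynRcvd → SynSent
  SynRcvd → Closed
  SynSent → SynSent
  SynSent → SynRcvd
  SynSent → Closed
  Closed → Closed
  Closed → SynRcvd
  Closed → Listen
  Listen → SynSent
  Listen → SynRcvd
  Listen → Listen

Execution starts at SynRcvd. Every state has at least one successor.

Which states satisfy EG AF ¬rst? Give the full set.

States satisfying AF ¬rst: {Listen}.
States satisfying EG AF ¬rst: {Listen}.

{Listen}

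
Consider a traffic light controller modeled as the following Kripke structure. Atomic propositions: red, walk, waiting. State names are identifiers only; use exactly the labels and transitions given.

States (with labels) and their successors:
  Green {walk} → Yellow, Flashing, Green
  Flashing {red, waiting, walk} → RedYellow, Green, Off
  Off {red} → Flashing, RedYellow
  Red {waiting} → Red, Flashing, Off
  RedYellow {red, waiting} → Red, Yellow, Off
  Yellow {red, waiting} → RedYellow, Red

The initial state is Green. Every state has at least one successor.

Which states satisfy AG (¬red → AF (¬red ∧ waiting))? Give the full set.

none

States satisfying ¬red → AF (¬red ∧ waiting): {Flashing, Off, Red, RedYellow, Yellow}.
States satisfying AG (¬red → AF (¬red ∧ waiting)): ∅.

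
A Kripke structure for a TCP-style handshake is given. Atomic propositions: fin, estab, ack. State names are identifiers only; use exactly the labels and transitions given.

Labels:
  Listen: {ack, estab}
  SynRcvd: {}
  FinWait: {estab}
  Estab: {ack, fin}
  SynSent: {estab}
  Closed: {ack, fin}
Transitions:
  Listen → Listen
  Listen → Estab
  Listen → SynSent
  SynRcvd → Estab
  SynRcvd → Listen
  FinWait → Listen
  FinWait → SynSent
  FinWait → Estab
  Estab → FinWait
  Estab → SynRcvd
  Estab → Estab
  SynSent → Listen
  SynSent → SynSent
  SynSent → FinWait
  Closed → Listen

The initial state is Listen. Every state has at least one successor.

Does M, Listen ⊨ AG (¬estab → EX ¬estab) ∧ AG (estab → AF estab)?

States satisfying ¬estab → EX ¬estab: {Listen, SynRcvd, FinWait, Estab, SynSent}.
States satisfying AG (¬estab → EX ¬estab): {Listen, SynRcvd, FinWait, Estab, SynSent}.
States satisfying estab → AF estab: {Listen, SynRcvd, FinWait, Estab, SynSent, Closed}.
States satisfying AG (estab → AF estab): {Listen, SynRcvd, FinWait, Estab, SynSent, Closed}.
States satisfying AG (¬estab → EX ¬estab) ∧ AG (estab → AF estab): {Listen, SynRcvd, FinWait, Estab, SynSent}.
Listen ∈ Sat(AG (¬estab → EX ¬estab) ∧ AG (estab → AF estab)).

Holds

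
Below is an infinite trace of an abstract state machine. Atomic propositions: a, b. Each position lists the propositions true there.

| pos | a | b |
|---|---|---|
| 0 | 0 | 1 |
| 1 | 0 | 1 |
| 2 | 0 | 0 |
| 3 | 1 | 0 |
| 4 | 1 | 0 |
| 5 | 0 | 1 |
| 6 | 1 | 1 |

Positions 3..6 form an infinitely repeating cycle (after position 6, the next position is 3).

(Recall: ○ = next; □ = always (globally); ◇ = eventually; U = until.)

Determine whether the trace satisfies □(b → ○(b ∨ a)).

b → ○(b ∨ a) must hold at every position from 0 onward. It fails at position 1, so □(b → ○(b ∨ a)) is false.
Positions where b holds: 0, 1, 5, 6.
Check ○(b ∨ a) at each: 0→ok, 1→fails, 5→ok, 6→ok.

Does not hold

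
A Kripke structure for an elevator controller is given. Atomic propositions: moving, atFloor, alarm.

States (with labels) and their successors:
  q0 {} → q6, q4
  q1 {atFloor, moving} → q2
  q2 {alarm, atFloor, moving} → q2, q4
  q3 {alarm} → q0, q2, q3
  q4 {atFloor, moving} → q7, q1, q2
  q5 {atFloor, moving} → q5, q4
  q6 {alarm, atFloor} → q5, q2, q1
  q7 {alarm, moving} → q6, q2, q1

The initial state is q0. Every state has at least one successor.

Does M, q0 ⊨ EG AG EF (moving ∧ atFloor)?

States satisfying AG EF (moving ∧ atFloor): {q0, q1, q2, q3, q4, q5, q6, q7}.
States satisfying EG AG EF (moving ∧ atFloor): {q0, q1, q2, q3, q4, q5, q6, q7}.
q0 ∈ Sat(EG AG EF (moving ∧ atFloor)).

Yes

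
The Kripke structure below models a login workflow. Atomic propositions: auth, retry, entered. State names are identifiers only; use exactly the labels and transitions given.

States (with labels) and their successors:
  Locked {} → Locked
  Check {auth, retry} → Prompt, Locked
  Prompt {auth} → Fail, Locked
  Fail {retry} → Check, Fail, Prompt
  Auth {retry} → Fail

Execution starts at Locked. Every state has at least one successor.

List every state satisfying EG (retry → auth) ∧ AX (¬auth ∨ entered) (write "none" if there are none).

States satisfying retry → auth: {Locked, Check, Prompt}.
States satisfying EG (retry → auth): {Locked, Check, Prompt}.
States satisfying ¬auth ∨ entered: {Locked, Fail, Auth}.
States satisfying AX (¬auth ∨ entered): {Locked, Prompt, Auth}.
States satisfying EG (retry → auth) ∧ AX (¬auth ∨ entered): {Locked, Prompt}.

{Locked, Prompt}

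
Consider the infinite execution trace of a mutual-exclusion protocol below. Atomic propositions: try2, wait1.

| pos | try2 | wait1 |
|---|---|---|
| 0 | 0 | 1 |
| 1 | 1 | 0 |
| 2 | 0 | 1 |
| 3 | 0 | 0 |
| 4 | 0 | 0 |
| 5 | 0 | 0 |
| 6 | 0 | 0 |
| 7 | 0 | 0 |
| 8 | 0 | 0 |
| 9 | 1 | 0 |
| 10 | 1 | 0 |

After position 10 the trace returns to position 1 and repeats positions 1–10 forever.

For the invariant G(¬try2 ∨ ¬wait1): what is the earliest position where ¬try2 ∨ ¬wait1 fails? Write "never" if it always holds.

¬try2 ∨ ¬wait1 holds at every position 0..10, and those are all the positions the trace ever visits, so the invariant G(¬try2 ∨ ¬wait1) is never violated.

never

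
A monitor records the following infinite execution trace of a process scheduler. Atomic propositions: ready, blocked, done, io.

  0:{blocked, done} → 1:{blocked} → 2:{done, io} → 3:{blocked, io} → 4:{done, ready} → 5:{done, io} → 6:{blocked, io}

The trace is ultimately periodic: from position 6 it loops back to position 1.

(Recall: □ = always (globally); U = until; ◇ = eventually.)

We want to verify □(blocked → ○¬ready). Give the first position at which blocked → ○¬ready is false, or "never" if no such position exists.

3

Check blocked → ○¬ready at each position in order: 0 ✓, 1 ✓, 2 ✓.
At position 3 the labels are {blocked, io} and the next position 4 has {done, ready}, so blocked → ○¬ready is false there. This is the first violation.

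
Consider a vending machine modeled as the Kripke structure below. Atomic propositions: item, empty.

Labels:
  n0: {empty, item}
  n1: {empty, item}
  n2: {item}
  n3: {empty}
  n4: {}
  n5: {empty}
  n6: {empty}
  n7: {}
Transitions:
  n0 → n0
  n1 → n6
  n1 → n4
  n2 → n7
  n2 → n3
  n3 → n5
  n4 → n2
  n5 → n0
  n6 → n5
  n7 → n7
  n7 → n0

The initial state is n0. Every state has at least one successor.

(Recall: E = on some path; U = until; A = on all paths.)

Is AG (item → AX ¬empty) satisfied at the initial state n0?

States satisfying item → AX ¬empty: {n3, n4, n5, n6, n7}.
States satisfying AG (item → AX ¬empty): ∅.
n0 is reachable from n0 and violates item → AX ¬empty, so AG fails at n0.
n0 ∉ Sat(AG (item → AX ¬empty)).

No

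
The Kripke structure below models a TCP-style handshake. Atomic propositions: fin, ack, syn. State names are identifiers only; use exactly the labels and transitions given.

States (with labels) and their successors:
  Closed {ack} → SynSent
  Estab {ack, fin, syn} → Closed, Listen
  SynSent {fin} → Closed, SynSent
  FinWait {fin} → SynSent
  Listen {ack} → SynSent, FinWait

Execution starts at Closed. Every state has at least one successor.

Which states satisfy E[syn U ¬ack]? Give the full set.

{SynSent, FinWait}

States satisfying syn: {Estab}.
States satisfying ¬ack: {SynSent, FinWait}.
States satisfying E[syn U ¬ack]: {SynSent, FinWait}.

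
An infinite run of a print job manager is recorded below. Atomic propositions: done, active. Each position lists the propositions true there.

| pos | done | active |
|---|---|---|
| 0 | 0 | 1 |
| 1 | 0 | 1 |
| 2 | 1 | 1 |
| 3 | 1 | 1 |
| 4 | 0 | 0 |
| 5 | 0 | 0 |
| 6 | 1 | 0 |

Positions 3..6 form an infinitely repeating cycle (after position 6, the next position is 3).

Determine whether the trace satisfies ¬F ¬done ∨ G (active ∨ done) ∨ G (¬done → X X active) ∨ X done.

At position 0: ¬F ¬done ∨ G (active ∨ done) is false; G (¬done → X X active) ∨ X done is false; so ¬F ¬done ∨ G (active ∨ done) ∨ G (¬done → X X active) ∨ X done is false.

No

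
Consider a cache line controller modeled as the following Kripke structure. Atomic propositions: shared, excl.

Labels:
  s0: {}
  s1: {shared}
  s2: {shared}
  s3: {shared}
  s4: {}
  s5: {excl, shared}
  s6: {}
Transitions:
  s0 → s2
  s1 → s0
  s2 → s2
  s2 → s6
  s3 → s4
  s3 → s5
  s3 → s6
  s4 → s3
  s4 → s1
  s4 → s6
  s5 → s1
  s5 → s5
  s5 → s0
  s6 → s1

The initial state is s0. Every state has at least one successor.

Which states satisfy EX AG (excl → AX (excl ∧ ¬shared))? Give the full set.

States satisfying AG (excl → AX (excl ∧ ¬shared)): {s0, s1, s2, s6}.
States satisfying EX AG (excl → AX (excl ∧ ¬shared)): {s0, s1, s2, s3, s4, s5, s6}.

{s0, s1, s2, s3, s4, s5, s6}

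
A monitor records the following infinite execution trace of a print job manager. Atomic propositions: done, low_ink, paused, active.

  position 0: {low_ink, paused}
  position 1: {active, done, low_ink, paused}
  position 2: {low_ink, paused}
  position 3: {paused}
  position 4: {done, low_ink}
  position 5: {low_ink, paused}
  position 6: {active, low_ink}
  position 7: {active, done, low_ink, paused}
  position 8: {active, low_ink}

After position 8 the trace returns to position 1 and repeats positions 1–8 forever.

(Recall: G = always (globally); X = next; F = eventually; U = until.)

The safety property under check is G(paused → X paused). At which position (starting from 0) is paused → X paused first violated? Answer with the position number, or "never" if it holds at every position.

3

Check paused → X paused at each position in order: 0 ✓, 1 ✓, 2 ✓.
At position 3 the labels are {paused} and the next position 4 has {done, low_ink}, so paused → X paused is false there. This is the first violation.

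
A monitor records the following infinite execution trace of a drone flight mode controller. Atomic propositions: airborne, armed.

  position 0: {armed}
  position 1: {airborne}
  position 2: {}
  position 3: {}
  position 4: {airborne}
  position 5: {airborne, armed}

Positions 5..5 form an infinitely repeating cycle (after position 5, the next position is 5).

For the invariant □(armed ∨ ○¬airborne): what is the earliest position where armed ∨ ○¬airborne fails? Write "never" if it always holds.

3

Check armed ∨ ○¬airborne at each position in order: 0 ✓, 1 ✓, 2 ✓.
At position 3 the labels are {} and the next position 4 has {airborne}, so armed ∨ ○¬airborne is false there. This is the first violation.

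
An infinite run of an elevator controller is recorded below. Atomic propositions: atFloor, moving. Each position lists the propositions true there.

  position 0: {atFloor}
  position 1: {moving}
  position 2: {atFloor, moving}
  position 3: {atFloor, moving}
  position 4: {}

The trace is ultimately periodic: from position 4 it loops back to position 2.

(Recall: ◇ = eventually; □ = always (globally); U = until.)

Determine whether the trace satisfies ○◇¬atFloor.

The position after 0 is 1; ◇¬atFloor is true there.

Satisfied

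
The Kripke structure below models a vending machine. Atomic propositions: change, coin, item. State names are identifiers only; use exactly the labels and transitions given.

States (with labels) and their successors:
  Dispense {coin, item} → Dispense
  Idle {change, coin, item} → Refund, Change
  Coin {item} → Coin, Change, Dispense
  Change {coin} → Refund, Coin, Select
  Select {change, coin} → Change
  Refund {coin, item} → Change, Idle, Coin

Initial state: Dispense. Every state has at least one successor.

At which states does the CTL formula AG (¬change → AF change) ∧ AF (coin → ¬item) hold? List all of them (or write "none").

none

States satisfying ¬change → AF change: {Idle, Select}.
States satisfying AG (¬change → AF change): ∅.
States satisfying coin → ¬item: {Coin, Change, Select}.
States satisfying AF (coin → ¬item): {Coin, Change, Select}.
States satisfying AG (¬change → AF change) ∧ AF (coin → ¬item): ∅.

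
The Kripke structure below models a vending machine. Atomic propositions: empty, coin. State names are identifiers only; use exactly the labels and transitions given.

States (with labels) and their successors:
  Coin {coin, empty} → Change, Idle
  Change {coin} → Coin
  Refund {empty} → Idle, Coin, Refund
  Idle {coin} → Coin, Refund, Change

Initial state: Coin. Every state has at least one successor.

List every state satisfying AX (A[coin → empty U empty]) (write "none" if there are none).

{Change}

States satisfying A[coin → empty U empty]: {Coin, Refund}.
States satisfying AX (A[coin → empty U empty]): {Change}.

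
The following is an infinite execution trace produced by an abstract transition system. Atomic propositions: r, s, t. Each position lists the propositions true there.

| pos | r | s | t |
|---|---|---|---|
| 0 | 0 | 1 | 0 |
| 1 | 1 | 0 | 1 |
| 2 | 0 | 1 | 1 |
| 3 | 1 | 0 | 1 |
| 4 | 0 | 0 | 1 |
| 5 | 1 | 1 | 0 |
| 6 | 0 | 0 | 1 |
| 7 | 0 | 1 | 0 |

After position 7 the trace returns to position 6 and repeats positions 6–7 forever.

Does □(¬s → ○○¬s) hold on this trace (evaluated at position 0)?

Does not hold

¬s → ○○¬s must hold at every position from 0 onward. It fails at position 3, so □(¬s → ○○¬s) is false.
Positions where ¬s holds: 1, 3, 4, 6.
Check ○○¬s at each: 1→ok, 3→fails, 4→ok, 6→ok.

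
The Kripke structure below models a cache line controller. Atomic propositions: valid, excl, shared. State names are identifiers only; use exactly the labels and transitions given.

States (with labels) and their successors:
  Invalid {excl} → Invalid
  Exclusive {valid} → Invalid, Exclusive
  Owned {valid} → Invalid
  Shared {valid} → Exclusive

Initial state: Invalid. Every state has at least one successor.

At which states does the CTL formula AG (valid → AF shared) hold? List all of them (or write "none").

{Invalid}

States satisfying valid → AF shared: {Invalid}.
States satisfying AG (valid → AF shared): {Invalid}.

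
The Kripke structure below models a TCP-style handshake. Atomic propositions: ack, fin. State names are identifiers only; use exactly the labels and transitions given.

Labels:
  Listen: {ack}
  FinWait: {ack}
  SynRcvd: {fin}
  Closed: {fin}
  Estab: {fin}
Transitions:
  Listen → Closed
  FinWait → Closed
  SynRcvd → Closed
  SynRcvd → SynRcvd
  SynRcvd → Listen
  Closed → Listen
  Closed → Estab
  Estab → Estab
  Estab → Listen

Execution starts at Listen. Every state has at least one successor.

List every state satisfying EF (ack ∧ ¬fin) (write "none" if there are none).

{Listen, FinWait, SynRcvd, Closed, Estab}

States satisfying ack ∧ ¬fin: {Listen, FinWait}.
States satisfying EF (ack ∧ ¬fin): {Listen, FinWait, SynRcvd, Closed, Estab}.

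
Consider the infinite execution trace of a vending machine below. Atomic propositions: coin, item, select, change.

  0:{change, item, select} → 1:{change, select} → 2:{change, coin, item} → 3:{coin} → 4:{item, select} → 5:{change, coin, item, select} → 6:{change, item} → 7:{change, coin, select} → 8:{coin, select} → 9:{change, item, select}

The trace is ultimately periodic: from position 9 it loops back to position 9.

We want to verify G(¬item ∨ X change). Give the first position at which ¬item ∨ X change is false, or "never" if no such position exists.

2

Check ¬item ∨ X change at each position in order: 0 ✓, 1 ✓.
At position 2 the labels are {change, coin, item} and the next position 3 has {coin}, so ¬item ∨ X change is false there. This is the first violation.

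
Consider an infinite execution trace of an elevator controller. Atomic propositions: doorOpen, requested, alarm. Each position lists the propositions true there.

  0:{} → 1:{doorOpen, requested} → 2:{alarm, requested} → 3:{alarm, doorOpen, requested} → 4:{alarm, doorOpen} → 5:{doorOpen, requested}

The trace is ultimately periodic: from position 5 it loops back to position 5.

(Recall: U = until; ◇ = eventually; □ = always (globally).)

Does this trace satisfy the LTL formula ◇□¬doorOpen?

Does not hold

□¬doorOpen is false at every position 0..5, so it never becomes true and ◇□¬doorOpen fails.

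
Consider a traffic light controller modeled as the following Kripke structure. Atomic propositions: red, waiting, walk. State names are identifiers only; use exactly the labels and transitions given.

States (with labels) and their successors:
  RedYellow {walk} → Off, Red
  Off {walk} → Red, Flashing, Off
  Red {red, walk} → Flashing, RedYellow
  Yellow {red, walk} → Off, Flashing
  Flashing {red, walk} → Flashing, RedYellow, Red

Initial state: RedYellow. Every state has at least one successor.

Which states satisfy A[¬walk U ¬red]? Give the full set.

States satisfying ¬walk: ∅.
States satisfying ¬red: {RedYellow, Off}.
States satisfying A[¬walk U ¬red]: {RedYellow, Off}.

{RedYellow, Off}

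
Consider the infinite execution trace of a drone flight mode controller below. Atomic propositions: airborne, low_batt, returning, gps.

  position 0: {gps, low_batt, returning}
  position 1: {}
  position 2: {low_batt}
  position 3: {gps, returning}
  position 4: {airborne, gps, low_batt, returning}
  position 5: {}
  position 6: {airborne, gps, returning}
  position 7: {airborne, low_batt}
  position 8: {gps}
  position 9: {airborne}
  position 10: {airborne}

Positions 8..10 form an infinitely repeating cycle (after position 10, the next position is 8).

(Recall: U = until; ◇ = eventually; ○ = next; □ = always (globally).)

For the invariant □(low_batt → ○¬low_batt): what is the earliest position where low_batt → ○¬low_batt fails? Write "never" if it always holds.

never

low_batt → ○¬low_batt holds at every position 0..10, and those are all the positions the trace ever visits, so the invariant □(low_batt → ○¬low_batt) is never violated.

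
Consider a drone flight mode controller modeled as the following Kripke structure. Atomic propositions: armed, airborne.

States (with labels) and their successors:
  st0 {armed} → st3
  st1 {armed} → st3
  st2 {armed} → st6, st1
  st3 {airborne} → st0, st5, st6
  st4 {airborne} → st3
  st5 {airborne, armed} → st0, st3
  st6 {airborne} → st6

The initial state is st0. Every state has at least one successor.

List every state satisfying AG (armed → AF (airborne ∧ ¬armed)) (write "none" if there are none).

States satisfying armed → AF (airborne ∧ ¬armed): {st0, st1, st2, st3, st4, st5, st6}.
States satisfying AG (armed → AF (airborne ∧ ¬armed)): {st0, st1, st2, st3, st4, st5, st6}.

{st0, st1, st2, st3, st4, st5, st6}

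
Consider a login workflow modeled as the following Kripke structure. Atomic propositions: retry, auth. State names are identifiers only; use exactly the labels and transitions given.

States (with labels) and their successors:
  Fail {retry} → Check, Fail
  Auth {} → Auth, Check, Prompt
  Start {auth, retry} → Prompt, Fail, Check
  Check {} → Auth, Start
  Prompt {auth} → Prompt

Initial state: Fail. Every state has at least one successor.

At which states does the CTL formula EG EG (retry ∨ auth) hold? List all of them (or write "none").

States satisfying EG (retry ∨ auth): {Fail, Start, Prompt}.
States satisfying EG EG (retry ∨ auth): {Fail, Start, Prompt}.

{Fail, Start, Prompt}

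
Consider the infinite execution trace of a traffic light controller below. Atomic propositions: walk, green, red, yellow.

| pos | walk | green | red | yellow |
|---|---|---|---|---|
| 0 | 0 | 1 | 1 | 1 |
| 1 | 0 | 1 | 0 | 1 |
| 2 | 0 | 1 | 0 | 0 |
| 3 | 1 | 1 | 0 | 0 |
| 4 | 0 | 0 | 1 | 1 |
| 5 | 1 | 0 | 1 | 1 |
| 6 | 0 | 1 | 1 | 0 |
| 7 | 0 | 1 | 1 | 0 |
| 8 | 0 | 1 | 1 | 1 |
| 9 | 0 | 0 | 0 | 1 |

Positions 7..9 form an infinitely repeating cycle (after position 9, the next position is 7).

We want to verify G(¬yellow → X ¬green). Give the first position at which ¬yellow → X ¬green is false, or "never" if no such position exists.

Check ¬yellow → X ¬green at each position in order: 0 ✓, 1 ✓.
At position 2 the labels are {green} and the next position 3 has {green, walk}, so ¬yellow → X ¬green is false there. This is the first violation.

2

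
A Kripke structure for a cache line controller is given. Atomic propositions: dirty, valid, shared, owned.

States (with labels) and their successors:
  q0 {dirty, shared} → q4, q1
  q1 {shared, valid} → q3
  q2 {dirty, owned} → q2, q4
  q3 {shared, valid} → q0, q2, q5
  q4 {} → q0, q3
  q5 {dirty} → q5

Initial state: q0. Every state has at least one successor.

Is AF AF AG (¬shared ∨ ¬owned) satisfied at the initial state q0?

States satisfying AF AG (¬shared ∨ ¬owned): {q0, q1, q2, q3, q4, q5}.
States satisfying AF AF AG (¬shared ∨ ¬owned): {q0, q1, q2, q3, q4, q5}.
q0 ∈ Sat(AF AF AG (¬shared ∨ ¬owned)).

Holds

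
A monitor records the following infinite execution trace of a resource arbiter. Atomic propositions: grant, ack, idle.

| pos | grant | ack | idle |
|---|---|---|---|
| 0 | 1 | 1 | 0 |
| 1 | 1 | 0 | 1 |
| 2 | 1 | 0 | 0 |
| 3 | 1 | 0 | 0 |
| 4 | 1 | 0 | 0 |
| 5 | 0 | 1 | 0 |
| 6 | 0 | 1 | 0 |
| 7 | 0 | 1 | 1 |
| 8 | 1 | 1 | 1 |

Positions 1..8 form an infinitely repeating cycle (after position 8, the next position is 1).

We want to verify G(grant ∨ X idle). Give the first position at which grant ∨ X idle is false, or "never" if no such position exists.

Check grant ∨ X idle at each position in order: 0 ✓, 1 ✓, 2 ✓, 3 ✓, 4 ✓.
At position 5 the labels are {ack} and the next position 6 has {ack}, so grant ∨ X idle is false there. This is the first violation.

5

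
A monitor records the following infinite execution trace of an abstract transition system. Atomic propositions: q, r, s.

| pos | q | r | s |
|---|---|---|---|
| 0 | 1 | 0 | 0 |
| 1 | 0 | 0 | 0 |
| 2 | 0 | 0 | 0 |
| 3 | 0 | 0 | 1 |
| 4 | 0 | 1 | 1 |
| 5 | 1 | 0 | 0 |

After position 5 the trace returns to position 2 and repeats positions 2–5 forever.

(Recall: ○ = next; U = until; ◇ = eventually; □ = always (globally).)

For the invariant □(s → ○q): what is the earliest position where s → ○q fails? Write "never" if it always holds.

3

Check s → ○q at each position in order: 0 ✓, 1 ✓, 2 ✓.
At position 3 the labels are {s} and the next position 4 has {r, s}, so s → ○q is false there. This is the first violation.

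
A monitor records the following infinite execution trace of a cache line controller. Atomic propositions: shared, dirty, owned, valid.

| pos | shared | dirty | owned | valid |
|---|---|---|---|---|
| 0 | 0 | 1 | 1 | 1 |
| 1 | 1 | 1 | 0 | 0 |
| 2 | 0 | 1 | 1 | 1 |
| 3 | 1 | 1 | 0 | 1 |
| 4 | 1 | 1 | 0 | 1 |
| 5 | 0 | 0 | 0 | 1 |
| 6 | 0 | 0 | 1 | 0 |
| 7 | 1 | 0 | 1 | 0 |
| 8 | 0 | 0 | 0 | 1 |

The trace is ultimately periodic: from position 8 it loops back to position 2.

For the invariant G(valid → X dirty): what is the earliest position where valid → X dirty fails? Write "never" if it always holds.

Check valid → X dirty at each position in order: 0 ✓, 1 ✓, 2 ✓, 3 ✓.
At position 4 the labels are {dirty, shared, valid} and the next position 5 has {valid}, so valid → X dirty is false there. This is the first violation.

4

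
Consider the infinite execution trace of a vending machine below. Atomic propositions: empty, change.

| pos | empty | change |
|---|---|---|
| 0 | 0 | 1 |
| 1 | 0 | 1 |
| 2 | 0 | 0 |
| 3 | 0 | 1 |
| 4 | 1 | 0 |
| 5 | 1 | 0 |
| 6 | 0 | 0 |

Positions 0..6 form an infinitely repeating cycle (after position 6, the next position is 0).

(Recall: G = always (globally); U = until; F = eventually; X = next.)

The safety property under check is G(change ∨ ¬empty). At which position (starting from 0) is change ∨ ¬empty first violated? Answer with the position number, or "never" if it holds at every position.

Check change ∨ ¬empty at each position in order: 0 ✓, 1 ✓, 2 ✓, 3 ✓.
At position 4 the labels are {empty}, so change ∨ ¬empty is false there. This is the first violation.

4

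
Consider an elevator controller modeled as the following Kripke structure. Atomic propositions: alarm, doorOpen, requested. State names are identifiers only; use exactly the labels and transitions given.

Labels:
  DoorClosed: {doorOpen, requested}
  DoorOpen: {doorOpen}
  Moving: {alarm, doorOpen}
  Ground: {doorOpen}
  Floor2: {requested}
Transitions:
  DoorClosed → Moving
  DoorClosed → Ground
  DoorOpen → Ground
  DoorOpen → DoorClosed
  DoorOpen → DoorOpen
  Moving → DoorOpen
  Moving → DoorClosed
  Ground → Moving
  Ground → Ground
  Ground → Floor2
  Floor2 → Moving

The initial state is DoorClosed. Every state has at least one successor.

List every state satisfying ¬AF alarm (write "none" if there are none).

States satisfying alarm: {Moving}.
States satisfying AF alarm: {Moving, Floor2}.
States satisfying ¬AF alarm: {DoorClosed, DoorOpen, Ground}.

{DoorClosed, DoorOpen, Ground}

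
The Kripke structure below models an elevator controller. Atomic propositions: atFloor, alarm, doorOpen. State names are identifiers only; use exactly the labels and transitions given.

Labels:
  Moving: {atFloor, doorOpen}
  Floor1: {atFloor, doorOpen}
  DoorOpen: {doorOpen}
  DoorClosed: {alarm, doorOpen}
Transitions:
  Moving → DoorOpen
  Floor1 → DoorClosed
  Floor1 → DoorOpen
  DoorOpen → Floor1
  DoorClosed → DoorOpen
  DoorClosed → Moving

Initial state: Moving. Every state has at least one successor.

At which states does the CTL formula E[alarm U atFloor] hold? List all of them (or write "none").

States satisfying alarm: {DoorClosed}.
States satisfying atFloor: {Moving, Floor1}.
States satisfying E[alarm U atFloor]: {Moving, Floor1, DoorClosed}.

{Moving, Floor1, DoorClosed}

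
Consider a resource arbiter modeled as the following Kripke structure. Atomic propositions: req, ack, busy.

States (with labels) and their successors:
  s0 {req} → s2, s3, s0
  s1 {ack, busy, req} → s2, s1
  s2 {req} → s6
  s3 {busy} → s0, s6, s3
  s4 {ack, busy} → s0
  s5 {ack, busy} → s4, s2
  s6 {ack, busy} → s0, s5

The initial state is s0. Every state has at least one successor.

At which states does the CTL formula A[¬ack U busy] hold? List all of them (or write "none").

States satisfying ¬ack: {s0, s2, s3}.
States satisfying busy: {s1, s3, s4, s5, s6}.
States satisfying A[¬ack U busy]: {s1, s2, s3, s4, s5, s6}.

{s1, s2, s3, s4, s5, s6}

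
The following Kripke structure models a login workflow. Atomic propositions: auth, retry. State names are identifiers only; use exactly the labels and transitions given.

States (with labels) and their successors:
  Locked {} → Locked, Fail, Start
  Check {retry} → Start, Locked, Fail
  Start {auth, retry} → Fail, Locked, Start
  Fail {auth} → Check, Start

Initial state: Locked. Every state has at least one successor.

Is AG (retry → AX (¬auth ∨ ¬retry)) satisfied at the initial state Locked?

States satisfying retry → AX (¬auth ∨ ¬retry): {Locked, Fail}.
States satisfying AG (retry → AX (¬auth ∨ ¬retry)): ∅.
Check is reachable from Locked and violates retry → AX (¬auth ∨ ¬retry), so AG fails at Locked.
Locked ∉ Sat(AG (retry → AX (¬auth ∨ ¬retry))).

Does not hold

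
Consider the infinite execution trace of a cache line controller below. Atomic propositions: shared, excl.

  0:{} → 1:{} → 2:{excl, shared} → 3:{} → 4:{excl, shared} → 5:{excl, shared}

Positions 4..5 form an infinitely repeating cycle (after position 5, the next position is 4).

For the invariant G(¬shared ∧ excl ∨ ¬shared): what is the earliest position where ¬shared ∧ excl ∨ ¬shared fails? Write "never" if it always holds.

Check ¬shared ∧ excl ∨ ¬shared at each position in order: 0 ✓, 1 ✓.
At position 2 the labels are {excl, shared}, so ¬shared ∧ excl ∨ ¬shared is false there. This is the first violation.

2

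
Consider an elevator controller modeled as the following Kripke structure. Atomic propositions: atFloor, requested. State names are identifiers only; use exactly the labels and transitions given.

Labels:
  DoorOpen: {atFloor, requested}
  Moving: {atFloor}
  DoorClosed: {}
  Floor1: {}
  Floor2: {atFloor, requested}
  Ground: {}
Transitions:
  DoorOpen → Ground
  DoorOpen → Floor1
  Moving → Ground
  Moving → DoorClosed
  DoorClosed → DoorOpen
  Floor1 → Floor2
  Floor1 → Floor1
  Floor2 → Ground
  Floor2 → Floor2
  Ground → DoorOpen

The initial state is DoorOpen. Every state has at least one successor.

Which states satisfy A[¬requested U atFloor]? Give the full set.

States satisfying ¬requested: {Moving, DoorClosed, Floor1, Ground}.
States satisfying atFloor: {DoorOpen, Moving, Floor2}.
States satisfying A[¬requested U atFloor]: {DoorOpen, Moving, DoorClosed, Floor2, Ground}.

{DoorOpen, Moving, DoorClosed, Floor2, Ground}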